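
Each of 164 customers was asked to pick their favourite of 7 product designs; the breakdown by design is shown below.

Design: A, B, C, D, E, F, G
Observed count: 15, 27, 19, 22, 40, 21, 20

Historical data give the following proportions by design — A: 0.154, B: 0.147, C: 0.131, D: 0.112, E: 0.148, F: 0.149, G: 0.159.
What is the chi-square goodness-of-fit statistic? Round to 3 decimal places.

17.608

Expected counts E_i = n·p_i: 164×0.154 = 25.256, 164×0.147 = 24.108, 164×0.131 = 21.484, 164×0.112 = 18.368, 164×0.148 = 24.272, 164×0.149 = 24.436, 164×0.159 = 26.076.
A: (15 − 25.256)²/25.256 = 105.185536/25.256 = 4.1648
B: (27 − 24.108)²/24.108 = 8.363664/24.108 = 0.3469
C: (19 − 21.484)²/21.484 = 6.170256/21.484 = 0.2872
D: (22 − 18.368)²/18.368 = 13.191424/18.368 = 0.7182
E: (40 − 24.272)²/24.272 = 247.369984/24.272 = 10.1916
F: (21 − 24.436)²/24.436 = 11.806096/24.436 = 0.4831
G: (20 − 26.076)²/26.076 = 36.917776/26.076 = 1.4158
Sum = 17.608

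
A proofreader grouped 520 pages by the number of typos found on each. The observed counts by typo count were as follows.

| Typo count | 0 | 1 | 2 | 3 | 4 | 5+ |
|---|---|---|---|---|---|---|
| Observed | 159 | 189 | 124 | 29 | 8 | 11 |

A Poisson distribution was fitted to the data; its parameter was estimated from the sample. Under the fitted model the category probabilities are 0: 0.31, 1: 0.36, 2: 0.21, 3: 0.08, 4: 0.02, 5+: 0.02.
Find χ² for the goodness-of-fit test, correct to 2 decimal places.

6.46

Expected counts E_i = n·p_i: 520×0.31 = 161.2, 520×0.36 = 187.2, 520×0.21 = 109.2, 520×0.08 = 41.6, 520×0.02 = 10.4, 520×0.02 = 10.4.
χ² = (159−161.2)²/161.2 + (189−187.2)²/187.2 + (124−109.2)²/109.2 + (29−41.6)²/41.6 + (8−10.4)²/10.4 + (11−10.4)²/10.4
   = 0.030 + 0.017 + 2.006 + 3.816 + 0.554 + 0.035
Sum = 6.46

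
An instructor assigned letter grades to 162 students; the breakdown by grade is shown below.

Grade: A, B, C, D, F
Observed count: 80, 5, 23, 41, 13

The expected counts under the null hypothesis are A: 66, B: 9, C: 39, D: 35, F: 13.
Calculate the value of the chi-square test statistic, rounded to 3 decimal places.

12.340

A: (80 − 66)²/66 = 196/66 = 2.9697
B: (5 − 9)²/9 = 16/9 = 1.7778
C: (23 − 39)²/39 = 256/39 = 6.5641
D: (41 − 35)²/35 = 36/35 = 1.0286
F: (13 − 13)²/13 = 0/13 = 0.0000
Sum = 12.340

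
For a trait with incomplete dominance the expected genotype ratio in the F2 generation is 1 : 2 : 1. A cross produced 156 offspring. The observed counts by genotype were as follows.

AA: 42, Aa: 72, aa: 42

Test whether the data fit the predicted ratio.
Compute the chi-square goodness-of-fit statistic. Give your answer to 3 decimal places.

Ratio total = 4. Expected counts: 156×1/4 = 39, 156×2/4 = 78, 156×1/4 = 39.
AA: (42 − 39)²/39 = 9/39 = 0.2308
Aa: (72 − 78)²/78 = 36/78 = 0.4615
aa: (42 − 39)²/39 = 9/39 = 0.2308
Sum = 0.923

0.923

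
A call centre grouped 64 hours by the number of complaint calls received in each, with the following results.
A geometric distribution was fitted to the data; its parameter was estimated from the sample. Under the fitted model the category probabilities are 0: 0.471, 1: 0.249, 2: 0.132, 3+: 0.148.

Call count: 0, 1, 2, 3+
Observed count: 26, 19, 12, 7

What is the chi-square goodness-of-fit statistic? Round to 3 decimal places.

3.297

Expected counts E_i = n·p_i: 64×0.471 = 30.144, 64×0.249 = 15.936, 64×0.132 = 8.448, 64×0.148 = 9.472.
cat         O        E   (O−E)²/E
0          26   30.144     0.5697
1          19   15.936     0.5891
2          12    8.448     1.4935
3+          7    9.472     0.6451
Sum = 3.297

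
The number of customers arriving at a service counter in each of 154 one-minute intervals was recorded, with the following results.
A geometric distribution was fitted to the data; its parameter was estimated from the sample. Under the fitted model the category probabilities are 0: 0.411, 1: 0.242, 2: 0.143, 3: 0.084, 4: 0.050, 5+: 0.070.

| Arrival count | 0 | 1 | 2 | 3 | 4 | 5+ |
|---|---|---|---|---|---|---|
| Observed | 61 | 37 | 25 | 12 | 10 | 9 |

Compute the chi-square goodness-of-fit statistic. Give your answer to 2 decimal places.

Expected counts E_i = n·p_i: 154×0.411 = 63.294, 154×0.242 = 37.268, 154×0.143 = 22.022, 154×0.084 = 12.936, 154×0.050 = 7.7, 154×0.070 = 10.78.
χ² = (61−63.294)²/63.294 + (37−37.268)²/37.268 + (25−22.022)²/22.022 + (12−12.936)²/12.936 + (10−7.7)²/7.7 + (9−10.78)²/10.78
   = 0.083 + 0.002 + 0.403 + 0.068 + 0.687 + 0.294
Sum = 1.54

1.54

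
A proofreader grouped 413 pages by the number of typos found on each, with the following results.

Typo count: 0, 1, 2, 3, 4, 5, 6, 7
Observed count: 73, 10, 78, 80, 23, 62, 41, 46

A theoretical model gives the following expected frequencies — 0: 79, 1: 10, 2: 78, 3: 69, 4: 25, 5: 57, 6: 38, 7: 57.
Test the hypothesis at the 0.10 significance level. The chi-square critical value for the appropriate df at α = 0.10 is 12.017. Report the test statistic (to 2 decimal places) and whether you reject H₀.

5.17; do not reject

χ² = (73−79)²/79 + (10−10)²/10 + (78−78)²/78 + (80−69)²/69 + (23−25)²/25 + (62−57)²/57 + (41−38)²/38 + (46−57)²/57
   = 0.456 + 0.000 + 0.000 + 1.754 + 0.160 + 0.439 + 0.237 + 2.123
Sum = 5.17
df = 7. Since 5.17 < 12.017, we do not reject H₀.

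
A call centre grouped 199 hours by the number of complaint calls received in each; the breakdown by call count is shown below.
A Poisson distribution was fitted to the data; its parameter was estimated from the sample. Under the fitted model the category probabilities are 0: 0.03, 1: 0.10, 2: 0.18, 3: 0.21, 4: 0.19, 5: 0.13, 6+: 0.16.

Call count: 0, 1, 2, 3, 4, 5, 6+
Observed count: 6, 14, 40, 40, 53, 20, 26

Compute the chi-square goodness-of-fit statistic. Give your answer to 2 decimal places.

10.82

Expected counts E_i = n·p_i: 199×0.03 = 5.97, 199×0.10 = 19.9, 199×0.18 = 35.82, 199×0.21 = 41.79, 199×0.19 = 37.81, 199×0.13 = 25.87, 199×0.16 = 31.84.
0: (6 − 5.97)²/5.97 = 0.0009/5.97 = 0.000
1: (14 − 19.9)²/19.9 = 34.81/19.9 = 1.749
2: (40 − 35.82)²/35.82 = 17.4724/35.82 = 0.488
3: (40 − 41.79)²/41.79 = 3.2041/41.79 = 0.077
4: (53 − 37.81)²/37.81 = 230.7361/37.81 = 6.103
5: (20 − 25.87)²/25.87 = 34.4569/25.87 = 1.332
6+: (26 − 31.84)²/31.84 = 34.1056/31.84 = 1.071
Sum = 10.82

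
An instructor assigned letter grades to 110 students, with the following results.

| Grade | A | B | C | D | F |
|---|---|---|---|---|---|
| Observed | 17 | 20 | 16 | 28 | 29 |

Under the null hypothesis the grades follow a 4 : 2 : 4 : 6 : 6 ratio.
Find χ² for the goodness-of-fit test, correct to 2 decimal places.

11.42

Ratio total = 22. Expected counts: 110×4/22 = 20, 110×2/22 = 10, 110×4/22 = 20, 110×6/22 = 30, 110×6/22 = 30.
χ² = (17−20)²/20 + (20−10)²/10 + (16−20)²/20 + (28−30)²/30 + (29−30)²/30
   = 0.450 + 10.000 + 0.800 + 0.133 + 0.033
Sum = 11.42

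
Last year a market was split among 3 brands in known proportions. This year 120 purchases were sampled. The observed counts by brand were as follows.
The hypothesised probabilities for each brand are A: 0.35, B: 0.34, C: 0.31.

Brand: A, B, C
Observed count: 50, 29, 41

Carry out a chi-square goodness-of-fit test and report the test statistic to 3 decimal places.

5.325

Expected counts E_i = n·p_i: 120×0.35 = 42, 120×0.34 = 40.8, 120×0.31 = 37.2.
A: (50 − 42)²/42 = 64/42 = 1.5238
B: (29 − 40.8)²/40.8 = 139.24/40.8 = 3.4127
C: (41 − 37.2)²/37.2 = 14.44/37.2 = 0.3882
Sum = 5.325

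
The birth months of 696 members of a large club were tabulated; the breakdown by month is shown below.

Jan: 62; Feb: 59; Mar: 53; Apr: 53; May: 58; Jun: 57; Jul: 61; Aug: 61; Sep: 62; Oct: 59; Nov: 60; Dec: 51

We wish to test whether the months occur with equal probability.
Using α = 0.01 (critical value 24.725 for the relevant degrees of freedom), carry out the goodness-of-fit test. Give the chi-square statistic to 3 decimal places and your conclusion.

2.690; do not reject

Under H₀ each category has probability 1/12, so each expected count is 696/12 = 58.
χ² = (62−58)²/58 + (59−58)²/58 + (53−58)²/58 + (53−58)²/58 + (58−58)²/58 + (57−58)²/58 + (61−58)²/58 + (61−58)²/58 + (62−58)²/58 + (59−58)²/58 + (60−58)²/58 + (51−58)²/58
   = 0.2759 + 0.0172 + 0.4310 + 0.4310 + 0.0000 + 0.0172 + 0.1552 + 0.1552 + 0.2759 + 0.0172 + 0.0690 + 0.8448
Sum = 2.690
df = 11. Since 2.690 < 24.725, we do not reject H₀.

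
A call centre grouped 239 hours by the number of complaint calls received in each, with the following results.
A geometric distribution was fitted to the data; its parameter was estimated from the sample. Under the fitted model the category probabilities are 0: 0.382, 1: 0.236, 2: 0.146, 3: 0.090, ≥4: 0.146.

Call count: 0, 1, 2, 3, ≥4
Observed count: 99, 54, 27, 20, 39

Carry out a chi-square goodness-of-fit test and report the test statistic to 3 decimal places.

Expected counts E_i = n·p_i: 239×0.382 = 91.298, 239×0.236 = 56.404, 239×0.146 = 34.894, 239×0.090 = 21.51, 239×0.146 = 34.894.
χ² = (99−91.298)²/91.298 + (54−56.404)²/56.404 + (27−34.894)²/34.894 + (20−21.51)²/21.51 + (39−34.894)²/34.894
   = 0.6497 + 0.1025 + 1.7858 + 0.1060 + 0.4832
Sum = 3.127

3.127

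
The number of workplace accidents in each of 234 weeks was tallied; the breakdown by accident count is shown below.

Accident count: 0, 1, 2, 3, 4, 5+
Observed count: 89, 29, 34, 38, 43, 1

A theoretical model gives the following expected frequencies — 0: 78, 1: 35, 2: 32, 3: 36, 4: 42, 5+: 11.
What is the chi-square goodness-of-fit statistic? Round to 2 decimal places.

0: (89 − 78)²/78 = 121/78 = 1.551
1: (29 − 35)²/35 = 36/35 = 1.029
2: (34 − 32)²/32 = 4/32 = 0.125
3: (38 − 36)²/36 = 4/36 = 0.111
4: (43 − 42)²/42 = 1/42 = 0.024
5+: (1 − 11)²/11 = 100/11 = 9.091
Sum = 11.93

11.93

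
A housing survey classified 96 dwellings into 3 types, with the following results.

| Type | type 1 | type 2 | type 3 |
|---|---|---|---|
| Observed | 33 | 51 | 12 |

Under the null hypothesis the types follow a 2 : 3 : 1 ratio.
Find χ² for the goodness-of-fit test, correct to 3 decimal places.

Ratio total = 6. Expected counts: 96×2/6 = 32, 96×3/6 = 48, 96×1/6 = 16.
cat         O        E   (O−E)²/E
type 1     33       32     0.0313
type 2     51       48     0.1875
type 3     12       16     1.0000
Sum = 1.219

1.219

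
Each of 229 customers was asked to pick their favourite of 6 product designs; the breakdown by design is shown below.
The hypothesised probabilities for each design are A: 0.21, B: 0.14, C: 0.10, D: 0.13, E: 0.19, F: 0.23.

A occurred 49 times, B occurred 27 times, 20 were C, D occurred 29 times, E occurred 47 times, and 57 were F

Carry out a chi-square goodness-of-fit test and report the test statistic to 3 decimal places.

1.839

Expected counts E_i = n·p_i: 229×0.21 = 48.09, 229×0.14 = 32.06, 229×0.10 = 22.9, 229×0.13 = 29.77, 229×0.19 = 43.51, 229×0.23 = 52.67.
A: (49 − 48.09)²/48.09 = 0.8281/48.09 = 0.0172
B: (27 − 32.06)²/32.06 = 25.6036/32.06 = 0.7986
C: (20 − 22.9)²/22.9 = 8.41/22.9 = 0.3672
D: (29 − 29.77)²/29.77 = 0.5929/29.77 = 0.0199
E: (47 − 43.51)²/43.51 = 12.1801/43.51 = 0.2799
F: (57 − 52.67)²/52.67 = 18.7489/52.67 = 0.3560
Sum = 1.839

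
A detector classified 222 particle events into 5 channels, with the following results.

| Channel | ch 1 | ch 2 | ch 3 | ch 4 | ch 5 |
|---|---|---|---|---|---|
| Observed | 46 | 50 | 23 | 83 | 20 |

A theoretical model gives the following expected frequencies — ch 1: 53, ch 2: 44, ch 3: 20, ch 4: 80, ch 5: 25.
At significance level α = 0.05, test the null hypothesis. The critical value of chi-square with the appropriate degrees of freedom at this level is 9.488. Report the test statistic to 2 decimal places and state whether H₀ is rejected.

3.31; do not reject

χ² = (46−53)²/53 + (50−44)²/44 + (23−20)²/20 + (83−80)²/80 + (20−25)²/25
   = 0.925 + 0.818 + 0.450 + 0.113 + 1.000
Sum = 3.31
df = 4. Since 3.31 < 9.488, we do not reject H₀.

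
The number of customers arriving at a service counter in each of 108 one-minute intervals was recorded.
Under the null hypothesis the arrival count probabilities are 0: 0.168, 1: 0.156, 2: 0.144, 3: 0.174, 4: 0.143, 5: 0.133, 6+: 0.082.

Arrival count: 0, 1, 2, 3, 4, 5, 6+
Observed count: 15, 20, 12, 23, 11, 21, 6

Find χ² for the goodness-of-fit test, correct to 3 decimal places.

Expected counts E_i = n·p_i: 108×0.168 = 18.144, 108×0.156 = 16.848, 108×0.144 = 15.552, 108×0.174 = 18.792, 108×0.143 = 15.444, 108×0.133 = 14.364, 108×0.082 = 8.856.
cat         O        E   (O−E)²/E
0          15   18.144     0.5448
1          20   16.848     0.5897
2          12   15.552     0.8113
3          23   18.792     0.9423
4          11   15.444     1.2788
5          21   14.364     3.0658
6+          6    8.856     0.9210
Sum = 8.154

8.154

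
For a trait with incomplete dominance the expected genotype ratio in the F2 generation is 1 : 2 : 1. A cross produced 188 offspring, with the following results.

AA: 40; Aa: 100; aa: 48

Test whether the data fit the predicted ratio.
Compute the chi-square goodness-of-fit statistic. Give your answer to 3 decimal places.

Ratio total = 4. Expected counts: 188×1/4 = 47, 188×2/4 = 94, 188×1/4 = 47.
cat         O        E   (O−E)²/E
AA         40       47     1.0426
Aa        100       94     0.3830
aa         48       47     0.0213
Sum = 1.447

1.447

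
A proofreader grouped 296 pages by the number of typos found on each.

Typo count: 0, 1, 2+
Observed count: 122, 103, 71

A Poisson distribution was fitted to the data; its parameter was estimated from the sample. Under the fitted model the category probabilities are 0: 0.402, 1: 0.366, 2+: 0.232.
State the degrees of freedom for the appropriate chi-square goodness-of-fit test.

There are k = 3 categories and 1 parameter estimated from the data, so df = 3 − 1 − 1 = 1.

1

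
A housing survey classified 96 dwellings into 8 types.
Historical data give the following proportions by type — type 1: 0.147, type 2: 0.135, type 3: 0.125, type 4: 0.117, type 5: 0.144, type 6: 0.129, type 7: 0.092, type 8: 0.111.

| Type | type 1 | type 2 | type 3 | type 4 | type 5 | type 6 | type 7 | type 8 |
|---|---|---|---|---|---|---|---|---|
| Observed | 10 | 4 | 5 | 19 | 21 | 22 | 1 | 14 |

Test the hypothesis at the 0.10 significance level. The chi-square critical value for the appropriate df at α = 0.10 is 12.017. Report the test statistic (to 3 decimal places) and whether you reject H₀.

36.035; reject

Expected counts E_i = n·p_i: 96×0.147 = 14.112, 96×0.135 = 12.96, 96×0.125 = 12, 96×0.117 = 11.232, 96×0.144 = 13.824, 96×0.129 = 12.384, 96×0.092 = 8.832, 96×0.111 = 10.656.
type 1: (10 − 14.112)²/14.112 = 16.908544/14.112 = 1.1982
type 2: (4 − 12.96)²/12.96 = 80.2816/12.96 = 6.1946
type 3: (5 − 12)²/12 = 49/12 = 4.0833
type 4: (19 − 11.232)²/11.232 = 60.341824/11.232 = 5.3723
type 5: (21 − 13.824)²/13.824 = 51.494976/13.824 = 3.7250
type 6: (22 − 12.384)²/12.384 = 92.467456/12.384 = 7.4667
type 7: (1 − 8.832)²/8.832 = 61.340224/8.832 = 6.9452
type 8: (14 − 10.656)²/10.656 = 11.182336/10.656 = 1.0494
Sum = 36.035
df = 7. Since 36.035 > 12.017, we reject H₀.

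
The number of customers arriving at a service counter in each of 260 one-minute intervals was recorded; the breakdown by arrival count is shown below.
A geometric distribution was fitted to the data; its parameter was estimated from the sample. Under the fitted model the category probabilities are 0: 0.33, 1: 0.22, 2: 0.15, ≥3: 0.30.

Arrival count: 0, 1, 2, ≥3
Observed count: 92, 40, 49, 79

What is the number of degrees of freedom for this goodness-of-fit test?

There are k = 4 categories and 1 parameter estimated from the data, so df = 4 − 1 − 1 = 2.

2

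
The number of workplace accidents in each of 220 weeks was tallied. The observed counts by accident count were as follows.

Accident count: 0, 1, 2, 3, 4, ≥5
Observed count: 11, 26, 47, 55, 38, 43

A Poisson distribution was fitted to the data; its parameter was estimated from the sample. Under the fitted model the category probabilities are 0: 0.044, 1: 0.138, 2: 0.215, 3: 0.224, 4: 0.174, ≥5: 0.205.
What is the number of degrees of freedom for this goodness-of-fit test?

There are k = 6 categories and 1 parameter estimated from the data, so df = 6 − 1 − 1 = 4.

4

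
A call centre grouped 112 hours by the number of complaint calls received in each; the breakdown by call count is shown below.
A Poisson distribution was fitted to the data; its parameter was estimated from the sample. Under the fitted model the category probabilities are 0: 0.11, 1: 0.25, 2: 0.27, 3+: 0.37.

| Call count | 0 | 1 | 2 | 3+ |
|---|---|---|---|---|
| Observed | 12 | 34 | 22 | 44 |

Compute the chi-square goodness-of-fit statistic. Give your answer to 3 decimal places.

Expected counts E_i = n·p_i: 112×0.11 = 12.32, 112×0.25 = 28, 112×0.27 = 30.24, 112×0.37 = 41.44.
cat         O        E   (O−E)²/E
0          12    12.32     0.0083
1          34       28     1.2857
2          22    30.24     2.2453
3+         44    41.44     0.1581
Sum = 3.697

3.697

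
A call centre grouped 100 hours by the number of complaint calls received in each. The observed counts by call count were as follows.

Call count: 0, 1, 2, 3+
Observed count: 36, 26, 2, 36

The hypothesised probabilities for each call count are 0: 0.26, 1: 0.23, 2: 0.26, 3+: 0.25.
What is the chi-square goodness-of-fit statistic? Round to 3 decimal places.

31.231

Expected counts E_i = n·p_i: 100×0.26 = 26, 100×0.23 = 23, 100×0.26 = 26, 100×0.25 = 25.
cat         O        E   (O−E)²/E
0          36       26     3.8462
1          26       23     0.3913
2           2       26    22.1538
3+         36       25     4.8400
Sum = 31.231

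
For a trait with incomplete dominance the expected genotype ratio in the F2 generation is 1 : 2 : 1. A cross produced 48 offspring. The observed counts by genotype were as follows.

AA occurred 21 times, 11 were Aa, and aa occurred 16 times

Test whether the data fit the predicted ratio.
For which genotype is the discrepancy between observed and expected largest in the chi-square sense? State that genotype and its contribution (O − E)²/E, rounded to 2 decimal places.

Aa, 7.04

Ratio total = 4. Expected counts: 48×1/4 = 12, 48×2/4 = 24, 48×1/4 = 12.
AA: (21 − 12)²/12 = 81/12 = 6.750
Aa: (11 − 24)²/24 = 169/24 = 7.042
aa: (16 − 12)²/12 = 16/12 = 1.333
The largest term is for Aa: 7.04.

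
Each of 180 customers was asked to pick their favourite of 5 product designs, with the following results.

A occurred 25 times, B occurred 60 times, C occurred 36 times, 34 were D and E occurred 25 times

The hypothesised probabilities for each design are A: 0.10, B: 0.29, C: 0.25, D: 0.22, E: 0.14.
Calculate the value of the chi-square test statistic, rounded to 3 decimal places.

6.481

Expected counts E_i = n·p_i: 180×0.10 = 18, 180×0.29 = 52.2, 180×0.25 = 45, 180×0.22 = 39.6, 180×0.14 = 25.2.
χ² = (25−18)²/18 + (60−52.2)²/52.2 + (36−45)²/45 + (34−39.6)²/39.6 + (25−25.2)²/25.2
   = 2.7222 + 1.1655 + 1.8000 + 0.7919 + 0.0016
Sum = 6.481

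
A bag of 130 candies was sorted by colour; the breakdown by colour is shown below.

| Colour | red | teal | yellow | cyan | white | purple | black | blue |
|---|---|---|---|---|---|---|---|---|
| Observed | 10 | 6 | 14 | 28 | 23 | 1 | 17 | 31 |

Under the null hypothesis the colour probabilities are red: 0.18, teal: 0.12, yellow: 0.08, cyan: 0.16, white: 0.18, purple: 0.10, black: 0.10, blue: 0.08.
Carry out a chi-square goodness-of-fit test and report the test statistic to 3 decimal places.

Expected counts E_i = n·p_i: 130×0.18 = 23.4, 130×0.12 = 15.6, 130×0.08 = 10.4, 130×0.16 = 20.8, 130×0.18 = 23.4, 130×0.10 = 13, 130×0.10 = 13, 130×0.08 = 10.4.
cat         O        E   (O−E)²/E
red        10     23.4     7.6735
teal        6     15.6     5.9077
yellow     14     10.4     1.2462
cyan       28     20.8     2.4923
white      23     23.4     0.0068
purple      1       13    11.0769
black      17       13     1.2308
blue       31     10.4    40.8038
Sum = 70.438

70.438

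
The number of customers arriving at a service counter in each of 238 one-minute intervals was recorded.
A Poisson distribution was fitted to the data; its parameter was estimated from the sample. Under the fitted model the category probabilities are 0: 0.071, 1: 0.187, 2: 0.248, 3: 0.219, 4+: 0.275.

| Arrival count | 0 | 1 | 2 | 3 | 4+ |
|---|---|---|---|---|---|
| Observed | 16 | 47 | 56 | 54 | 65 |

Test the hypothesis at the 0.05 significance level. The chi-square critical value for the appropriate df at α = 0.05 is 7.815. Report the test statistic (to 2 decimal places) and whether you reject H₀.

Expected counts E_i = n·p_i: 238×0.071 = 16.898, 238×0.187 = 44.506, 238×0.248 = 59.024, 238×0.219 = 52.122, 238×0.275 = 65.45.
χ² = (16−16.898)²/16.898 + (47−44.506)²/44.506 + (56−59.024)²/59.024 + (54−52.122)²/52.122 + (65−65.45)²/65.45
   = 0.048 + 0.140 + 0.155 + 0.068 + 0.003
Sum = 0.41
df = 3. Since 0.41 < 7.815, we do not reject H₀.

0.41; do not reject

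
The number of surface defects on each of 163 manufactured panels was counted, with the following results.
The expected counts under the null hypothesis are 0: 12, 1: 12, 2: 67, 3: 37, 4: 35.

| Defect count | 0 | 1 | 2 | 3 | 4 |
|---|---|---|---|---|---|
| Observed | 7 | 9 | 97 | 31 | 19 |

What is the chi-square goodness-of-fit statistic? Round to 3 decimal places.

0: (7 − 12)²/12 = 25/12 = 2.0833
1: (9 − 12)²/12 = 9/12 = 0.7500
2: (97 − 67)²/67 = 900/67 = 13.4328
3: (31 − 37)²/37 = 36/37 = 0.9730
4: (19 − 35)²/35 = 256/35 = 7.3143
Sum = 24.553

24.553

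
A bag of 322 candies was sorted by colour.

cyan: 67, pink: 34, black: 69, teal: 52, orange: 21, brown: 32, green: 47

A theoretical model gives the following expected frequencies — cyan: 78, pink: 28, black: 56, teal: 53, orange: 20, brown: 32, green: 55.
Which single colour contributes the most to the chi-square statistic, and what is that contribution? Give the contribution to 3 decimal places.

χ² = (67−78)²/78 + (34−28)²/28 + (69−56)²/56 + (52−53)²/53 + (21−20)²/20 + (32−32)²/32 + (47−55)²/55
   = 1.5513 + 1.2857 + 3.0179 + 0.0189 + 0.0500 + 0.0000 + 1.1636
The largest term is for black: 3.018.

black, 3.018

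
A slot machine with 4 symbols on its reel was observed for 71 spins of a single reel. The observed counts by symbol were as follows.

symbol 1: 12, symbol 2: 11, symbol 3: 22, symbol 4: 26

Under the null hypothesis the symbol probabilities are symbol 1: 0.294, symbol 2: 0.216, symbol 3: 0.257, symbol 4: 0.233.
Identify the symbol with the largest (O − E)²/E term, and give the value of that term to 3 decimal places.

Expected counts E_i = n·p_i: 71×0.294 = 20.874, 71×0.216 = 15.336, 71×0.257 = 18.247, 71×0.233 = 16.543.
χ² = (12−20.874)²/20.874 + (11−15.336)²/15.336 + (22−18.247)²/18.247 + (26−16.543)²/16.543
   = 3.7725 + 1.2259 + 0.7719 + 5.4062
The largest term is for symbol 4: 5.406.

symbol 4, 5.406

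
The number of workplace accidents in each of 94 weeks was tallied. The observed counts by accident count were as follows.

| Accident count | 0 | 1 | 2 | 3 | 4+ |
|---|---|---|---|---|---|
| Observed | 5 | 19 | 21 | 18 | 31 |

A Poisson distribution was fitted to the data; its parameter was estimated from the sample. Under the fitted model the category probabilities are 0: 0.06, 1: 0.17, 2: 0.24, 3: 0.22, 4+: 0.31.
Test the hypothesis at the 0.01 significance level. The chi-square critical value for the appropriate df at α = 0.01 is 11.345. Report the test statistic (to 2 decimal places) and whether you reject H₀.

1.22; do not reject

Expected counts E_i = n·p_i: 94×0.06 = 5.64, 94×0.17 = 15.98, 94×0.24 = 22.56, 94×0.22 = 20.68, 94×0.31 = 29.14.
χ² = (5−5.64)²/5.64 + (19−15.98)²/15.98 + (21−22.56)²/22.56 + (18−20.68)²/20.68 + (31−29.14)²/29.14
   = 0.073 + 0.571 + 0.108 + 0.347 + 0.119
Sum = 1.22
df = 3. Since 1.22 < 11.345, we do not reject H₀.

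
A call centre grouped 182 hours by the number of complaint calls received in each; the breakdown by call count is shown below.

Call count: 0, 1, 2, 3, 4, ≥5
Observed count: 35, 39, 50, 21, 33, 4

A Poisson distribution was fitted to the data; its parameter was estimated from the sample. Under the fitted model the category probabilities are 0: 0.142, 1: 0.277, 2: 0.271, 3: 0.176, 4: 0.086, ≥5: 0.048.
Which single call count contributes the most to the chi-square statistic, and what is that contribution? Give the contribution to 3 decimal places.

4, 19.228

Expected counts E_i = n·p_i: 182×0.142 = 25.844, 182×0.277 = 50.414, 182×0.271 = 49.322, 182×0.176 = 32.032, 182×0.086 = 15.652, 182×0.048 = 8.736.
0: (35 − 25.844)²/25.844 = 83.832336/25.844 = 3.2438
1: (39 − 50.414)²/50.414 = 130.279396/50.414 = 2.5842
2: (50 − 49.322)²/49.322 = 0.459684/49.322 = 0.0093
3: (21 − 32.032)²/32.032 = 121.705024/32.032 = 3.7995
4: (33 − 15.652)²/15.652 = 300.953104/15.652 = 19.2278
≥5: (4 − 8.736)²/8.736 = 22.429696/8.736 = 2.5675
The largest term is for 4: 19.228.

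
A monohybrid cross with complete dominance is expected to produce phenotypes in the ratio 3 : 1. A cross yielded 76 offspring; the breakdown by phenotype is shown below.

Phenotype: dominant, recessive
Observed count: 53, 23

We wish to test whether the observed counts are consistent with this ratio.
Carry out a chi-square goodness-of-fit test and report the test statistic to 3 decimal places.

1.123

Ratio total = 4. Expected counts: 76×3/4 = 57, 76×1/4 = 19.
dominant: (53 − 57)²/57 = 16/57 = 0.2807
recessive: (23 − 19)²/19 = 16/19 = 0.8421
Sum = 1.123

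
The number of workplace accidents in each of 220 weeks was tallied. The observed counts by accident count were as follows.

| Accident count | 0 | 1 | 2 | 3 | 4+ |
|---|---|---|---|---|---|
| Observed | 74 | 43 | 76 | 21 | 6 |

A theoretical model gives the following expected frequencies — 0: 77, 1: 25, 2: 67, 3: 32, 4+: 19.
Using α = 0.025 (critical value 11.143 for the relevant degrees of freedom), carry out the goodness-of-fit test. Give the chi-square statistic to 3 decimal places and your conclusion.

χ² = (74−77)²/77 + (43−25)²/25 + (76−67)²/67 + (21−32)²/32 + (6−19)²/19
   = 0.1169 + 12.9600 + 1.2090 + 3.7813 + 8.8947
Sum = 26.962
df = 4. Since 26.962 > 11.143, we reject H₀.

26.962; reject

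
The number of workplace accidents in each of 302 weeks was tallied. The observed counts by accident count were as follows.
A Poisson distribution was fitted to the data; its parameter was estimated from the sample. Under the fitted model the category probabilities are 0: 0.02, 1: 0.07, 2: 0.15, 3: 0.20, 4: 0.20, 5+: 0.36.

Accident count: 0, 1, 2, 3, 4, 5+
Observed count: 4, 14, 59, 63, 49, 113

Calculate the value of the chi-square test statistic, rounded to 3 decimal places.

Expected counts E_i = n·p_i: 302×0.02 = 6.04, 302×0.07 = 21.14, 302×0.15 = 45.3, 302×0.20 = 60.4, 302×0.20 = 60.4, 302×0.36 = 108.72.
0: (4 − 6.04)²/6.04 = 4.1616/6.04 = 0.6890
1: (14 − 21.14)²/21.14 = 50.9796/21.14 = 2.4115
2: (59 − 45.3)²/45.3 = 187.69/45.3 = 4.1433
3: (63 − 60.4)²/60.4 = 6.76/60.4 = 0.1119
4: (49 − 60.4)²/60.4 = 129.96/60.4 = 2.1517
5+: (113 − 108.72)²/108.72 = 18.3184/108.72 = 0.1685
Sum = 9.676

9.676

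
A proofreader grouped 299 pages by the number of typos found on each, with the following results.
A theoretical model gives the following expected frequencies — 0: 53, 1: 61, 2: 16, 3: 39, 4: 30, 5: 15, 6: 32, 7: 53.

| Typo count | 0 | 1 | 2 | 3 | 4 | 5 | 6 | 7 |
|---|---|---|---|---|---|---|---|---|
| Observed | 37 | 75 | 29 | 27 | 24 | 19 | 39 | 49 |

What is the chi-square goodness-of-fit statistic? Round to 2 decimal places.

χ² = (37−53)²/53 + (75−61)²/61 + (29−16)²/16 + (27−39)²/39 + (24−30)²/30 + (19−15)²/15 + (39−32)²/32 + (49−53)²/53
   = 4.830 + 3.213 + 10.563 + 3.692 + 1.200 + 1.067 + 1.531 + 0.302
Sum = 26.40

26.40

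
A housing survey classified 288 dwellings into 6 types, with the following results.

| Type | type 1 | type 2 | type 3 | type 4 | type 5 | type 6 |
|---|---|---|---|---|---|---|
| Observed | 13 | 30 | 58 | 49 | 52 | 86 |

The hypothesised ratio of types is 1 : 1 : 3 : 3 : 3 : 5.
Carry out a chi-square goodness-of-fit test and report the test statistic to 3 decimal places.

10.400

Ratio total = 16. Expected counts: 288×1/16 = 18, 288×1/16 = 18, 288×3/16 = 54, 288×3/16 = 54, 288×3/16 = 54, 288×5/16 = 90.
χ² = (13−18)²/18 + (30−18)²/18 + (58−54)²/54 + (49−54)²/54 + (52−54)²/54 + (86−90)²/90
   = 1.3889 + 8.0000 + 0.2963 + 0.4630 + 0.0741 + 0.1778
Sum = 10.400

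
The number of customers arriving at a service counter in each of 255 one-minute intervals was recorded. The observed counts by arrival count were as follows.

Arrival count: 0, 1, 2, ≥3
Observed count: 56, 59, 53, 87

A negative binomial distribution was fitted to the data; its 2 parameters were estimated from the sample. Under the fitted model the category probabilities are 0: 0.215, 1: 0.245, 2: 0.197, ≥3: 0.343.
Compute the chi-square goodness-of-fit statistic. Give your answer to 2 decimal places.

0.37

Expected counts E_i = n·p_i: 255×0.215 = 54.825, 255×0.245 = 62.475, 255×0.197 = 50.235, 255×0.343 = 87.465.
cat         O        E   (O−E)²/E
0          56   54.825      0.025
1          59   62.475      0.193
2          53   50.235      0.152
≥3         87   87.465      0.002
Sum = 0.37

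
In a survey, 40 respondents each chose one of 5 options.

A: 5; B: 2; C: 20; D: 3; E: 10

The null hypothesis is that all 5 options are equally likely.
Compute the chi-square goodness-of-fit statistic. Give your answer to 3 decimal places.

Expected count for each of the 5 categories: 40/5 = 8.
cat         O        E   (O−E)²/E
A           5        8     1.1250
B           2        8     4.5000
C          20        8    18.0000
D           3        8     3.1250
E          10        8     0.5000
Sum = 27.250

27.250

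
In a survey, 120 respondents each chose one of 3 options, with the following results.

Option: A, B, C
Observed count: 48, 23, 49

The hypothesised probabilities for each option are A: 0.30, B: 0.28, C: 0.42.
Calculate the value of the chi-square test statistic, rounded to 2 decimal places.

7.38

Expected counts E_i = n·p_i: 120×0.30 = 36, 120×0.28 = 33.6, 120×0.42 = 50.4.
A: (48 − 36)²/36 = 144/36 = 4.000
B: (23 − 33.6)²/33.6 = 112.36/33.6 = 3.344
C: (49 − 50.4)²/50.4 = 1.96/50.4 = 0.039
Sum = 7.38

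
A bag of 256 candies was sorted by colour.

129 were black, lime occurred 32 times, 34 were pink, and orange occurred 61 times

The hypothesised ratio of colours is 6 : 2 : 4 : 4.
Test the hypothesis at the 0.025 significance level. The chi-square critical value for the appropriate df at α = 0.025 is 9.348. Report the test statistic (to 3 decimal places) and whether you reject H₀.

25.547; reject

Ratio total = 16. Expected counts: 256×6/16 = 96, 256×2/16 = 32, 256×4/16 = 64, 256×4/16 = 64.
black: (129 − 96)²/96 = 1089/96 = 11.3438
lime: (32 − 32)²/32 = 0/32 = 0.0000
pink: (34 − 64)²/64 = 900/64 = 14.0625
orange: (61 − 64)²/64 = 9/64 = 0.1406
Sum = 25.547
df = 3. Since 25.547 > 9.348, we reject H₀.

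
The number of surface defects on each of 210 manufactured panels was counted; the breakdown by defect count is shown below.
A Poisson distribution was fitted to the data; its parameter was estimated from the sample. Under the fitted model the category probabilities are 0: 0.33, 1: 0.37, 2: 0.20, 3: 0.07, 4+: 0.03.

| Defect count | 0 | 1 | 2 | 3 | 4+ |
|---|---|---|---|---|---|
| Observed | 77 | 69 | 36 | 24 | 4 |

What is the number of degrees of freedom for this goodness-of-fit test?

3

There are k = 5 categories and 1 parameter estimated from the data, so df = 5 − 1 − 1 = 3.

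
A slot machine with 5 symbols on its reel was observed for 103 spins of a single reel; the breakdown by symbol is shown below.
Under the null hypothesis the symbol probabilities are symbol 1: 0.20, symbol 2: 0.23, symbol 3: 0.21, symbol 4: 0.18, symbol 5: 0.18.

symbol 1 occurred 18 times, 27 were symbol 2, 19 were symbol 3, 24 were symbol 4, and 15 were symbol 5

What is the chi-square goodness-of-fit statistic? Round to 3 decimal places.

Expected counts E_i = n·p_i: 103×0.20 = 20.6, 103×0.23 = 23.69, 103×0.21 = 21.63, 103×0.18 = 18.54, 103×0.18 = 18.54.
χ² = (18−20.6)²/20.6 + (27−23.69)²/23.69 + (19−21.63)²/21.63 + (24−18.54)²/18.54 + (15−18.54)²/18.54
   = 0.3282 + 0.4625 + 0.3198 + 1.6080 + 0.6759
Sum = 3.394

3.394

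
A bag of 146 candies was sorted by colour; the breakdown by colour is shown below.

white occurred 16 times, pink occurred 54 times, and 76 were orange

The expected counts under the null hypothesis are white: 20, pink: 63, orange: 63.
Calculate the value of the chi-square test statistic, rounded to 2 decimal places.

4.77

cat         O        E   (O−E)²/E
white      16       20      0.800
pink       54       63      1.286
orange     76       63      2.683
Sum = 4.77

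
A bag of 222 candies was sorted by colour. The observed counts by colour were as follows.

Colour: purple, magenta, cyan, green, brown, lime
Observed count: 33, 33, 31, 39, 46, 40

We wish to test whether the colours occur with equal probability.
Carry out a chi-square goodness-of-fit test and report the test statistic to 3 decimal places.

Expected count for each of the 6 categories: 222/6 = 37.
purple: (33 − 37)²/37 = 16/37 = 0.4324
magenta: (33 − 37)²/37 = 16/37 = 0.4324
cyan: (31 − 37)²/37 = 36/37 = 0.9730
green: (39 − 37)²/37 = 4/37 = 0.1081
brown: (46 − 37)²/37 = 81/37 = 2.1892
lime: (40 − 37)²/37 = 9/37 = 0.2432
Sum = 4.378

4.378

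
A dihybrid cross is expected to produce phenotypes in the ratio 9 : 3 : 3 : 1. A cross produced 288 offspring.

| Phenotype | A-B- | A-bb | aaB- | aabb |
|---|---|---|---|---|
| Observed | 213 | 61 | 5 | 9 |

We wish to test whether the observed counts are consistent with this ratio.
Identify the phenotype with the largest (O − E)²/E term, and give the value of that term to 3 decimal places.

aaB-, 44.463

Ratio total = 16. Expected counts: 288×9/16 = 162, 288×3/16 = 54, 288×3/16 = 54, 288×1/16 = 18.
A-B-: (213 − 162)²/162 = 2601/162 = 16.0556
A-bb: (61 − 54)²/54 = 49/54 = 0.9074
aaB-: (5 − 54)²/54 = 2401/54 = 44.4630
aabb: (9 − 18)²/18 = 81/18 = 4.5000
The largest term is for aaB-: 44.463.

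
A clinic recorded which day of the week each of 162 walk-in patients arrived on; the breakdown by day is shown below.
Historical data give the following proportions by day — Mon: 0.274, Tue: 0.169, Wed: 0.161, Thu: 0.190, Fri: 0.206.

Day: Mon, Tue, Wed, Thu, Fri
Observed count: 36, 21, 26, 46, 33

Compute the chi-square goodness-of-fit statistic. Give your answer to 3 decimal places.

Expected counts E_i = n·p_i: 162×0.274 = 44.388, 162×0.169 = 27.378, 162×0.161 = 26.082, 162×0.190 = 30.78, 162×0.206 = 33.372.
Mon: (36 − 44.388)²/44.388 = 70.358544/44.388 = 1.5851
Tue: (21 − 27.378)²/27.378 = 40.678884/27.378 = 1.4858
Wed: (26 − 26.082)²/26.082 = 0.006724/26.082 = 0.0003
Thu: (46 − 30.78)²/30.78 = 231.6484/30.78 = 7.5259
Fri: (33 − 33.372)²/33.372 = 0.138384/33.372 = 0.0041
Sum = 10.601

10.601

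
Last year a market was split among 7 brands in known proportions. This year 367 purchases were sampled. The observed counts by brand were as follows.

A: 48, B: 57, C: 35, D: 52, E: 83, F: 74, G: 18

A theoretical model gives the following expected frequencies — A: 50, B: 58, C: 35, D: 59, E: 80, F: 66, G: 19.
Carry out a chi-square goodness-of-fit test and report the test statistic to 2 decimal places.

cat         O        E   (O−E)²/E
A          48       50      0.080
B          57       58      0.017
C          35       35      0.000
D          52       59      0.831
E          83       80      0.113
F          74       66      0.970
G          18       19      0.053
Sum = 2.06

2.06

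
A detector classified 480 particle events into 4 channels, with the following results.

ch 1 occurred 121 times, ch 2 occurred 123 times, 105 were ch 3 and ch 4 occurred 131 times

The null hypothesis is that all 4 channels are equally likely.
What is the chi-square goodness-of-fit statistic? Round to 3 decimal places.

2.967

Under H₀ each category has probability 1/4, so each expected count is 480/4 = 120.
χ² = (121−120)²/120 + (123−120)²/120 + (105−120)²/120 + (131−120)²/120
   = 0.0083 + 0.0750 + 1.8750 + 1.0083
Sum = 2.967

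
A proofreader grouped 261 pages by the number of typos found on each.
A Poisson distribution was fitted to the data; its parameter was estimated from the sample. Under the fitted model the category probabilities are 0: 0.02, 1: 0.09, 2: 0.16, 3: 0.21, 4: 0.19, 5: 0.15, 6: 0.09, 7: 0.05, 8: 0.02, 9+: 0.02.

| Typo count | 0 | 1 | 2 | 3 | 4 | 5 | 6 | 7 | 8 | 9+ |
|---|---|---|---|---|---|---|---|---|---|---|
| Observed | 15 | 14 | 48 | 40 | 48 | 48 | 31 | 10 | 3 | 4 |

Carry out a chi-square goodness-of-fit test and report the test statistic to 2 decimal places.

33.49

Expected counts E_i = n·p_i: 261×0.02 = 5.22, 261×0.09 = 23.49, 261×0.16 = 41.76, 261×0.21 = 54.81, 261×0.19 = 49.59, 261×0.15 = 39.15, 261×0.09 = 23.49, 261×0.05 = 13.05, 261×0.02 = 5.22, 261×0.02 = 5.22.
0: (15 − 5.22)²/5.22 = 95.6484/5.22 = 18.323
1: (14 − 23.49)²/23.49 = 90.0601/23.49 = 3.834
2: (48 − 41.76)²/41.76 = 38.9376/41.76 = 0.932
3: (40 − 54.81)²/54.81 = 219.3361/54.81 = 4.002
4: (48 − 49.59)²/49.59 = 2.5281/49.59 = 0.051
5: (48 − 39.15)²/39.15 = 78.3225/39.15 = 2.001
6: (31 − 23.49)²/23.49 = 56.4001/23.49 = 2.401
7: (10 − 13.05)²/13.05 = 9.3025/13.05 = 0.713
8: (3 − 5.22)²/5.22 = 4.9284/5.22 = 0.944
9+: (4 − 5.22)²/5.22 = 1.4884/5.22 = 0.285
Sum = 33.49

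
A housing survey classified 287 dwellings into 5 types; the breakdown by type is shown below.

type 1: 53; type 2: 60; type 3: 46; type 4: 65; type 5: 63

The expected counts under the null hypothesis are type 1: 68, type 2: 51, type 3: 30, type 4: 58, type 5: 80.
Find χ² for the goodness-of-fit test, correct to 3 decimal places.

cat         O        E   (O−E)²/E
type 1     53       68     3.3088
type 2     60       51     1.5882
type 3     46       30     8.5333
type 4     65       58     0.8448
type 5     63       80     3.6125
Sum = 17.888

17.888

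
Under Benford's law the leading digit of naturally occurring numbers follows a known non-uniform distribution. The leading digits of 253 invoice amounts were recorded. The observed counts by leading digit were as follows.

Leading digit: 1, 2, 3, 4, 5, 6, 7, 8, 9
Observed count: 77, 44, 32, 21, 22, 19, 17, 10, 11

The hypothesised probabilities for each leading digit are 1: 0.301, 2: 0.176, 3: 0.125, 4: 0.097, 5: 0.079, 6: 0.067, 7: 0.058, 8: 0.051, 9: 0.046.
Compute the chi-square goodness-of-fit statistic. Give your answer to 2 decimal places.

2.04

Expected counts E_i = n·p_i: 253×0.301 = 76.153, 253×0.176 = 44.528, 253×0.125 = 31.625, 253×0.097 = 24.541, 253×0.079 = 19.987, 253×0.067 = 16.951, 253×0.058 = 14.674, 253×0.051 = 12.903, 253×0.046 = 11.638.
cat         O        E   (O−E)²/E
1          77   76.153      0.009
2          44   44.528      0.006
3          32   31.625      0.004
4          21   24.541      0.511
5          22   19.987      0.203
6          19   16.951      0.248
7          17   14.674      0.369
8          10   12.903      0.653
9          11   11.638      0.035
Sum = 2.04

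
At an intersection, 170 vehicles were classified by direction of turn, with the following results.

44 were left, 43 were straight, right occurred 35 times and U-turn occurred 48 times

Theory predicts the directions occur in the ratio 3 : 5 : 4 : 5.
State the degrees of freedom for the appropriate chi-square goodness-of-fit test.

There are k = 4 categories and no parameters were estimated from the data, so df = 4 − 1 = 3.

3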